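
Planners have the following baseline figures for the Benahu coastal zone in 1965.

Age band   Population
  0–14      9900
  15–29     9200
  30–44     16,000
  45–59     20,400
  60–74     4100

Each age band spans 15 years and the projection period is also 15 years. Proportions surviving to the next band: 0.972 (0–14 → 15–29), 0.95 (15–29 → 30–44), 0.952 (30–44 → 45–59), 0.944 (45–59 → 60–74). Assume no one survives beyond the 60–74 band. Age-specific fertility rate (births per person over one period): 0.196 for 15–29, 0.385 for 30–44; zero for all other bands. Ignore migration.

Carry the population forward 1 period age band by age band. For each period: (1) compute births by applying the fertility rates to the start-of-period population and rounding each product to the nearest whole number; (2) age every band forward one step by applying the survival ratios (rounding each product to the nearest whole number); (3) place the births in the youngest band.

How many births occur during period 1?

Period 1:
Births: 9200 × 0.196 = 1803 ; 16000 × 0.385 = 6160 → 7963
15–29: 9900 × 0.972 = 9623
30–44: 9200 × 0.95 = 8740
45–59: 16000 × 0.952 = 15232
60–74: 20400 × 0.944 = 19258
Population now: 0–14=7963, 15–29=9623, 30–44=8740, 45–59=15232, 60–74=19258

7963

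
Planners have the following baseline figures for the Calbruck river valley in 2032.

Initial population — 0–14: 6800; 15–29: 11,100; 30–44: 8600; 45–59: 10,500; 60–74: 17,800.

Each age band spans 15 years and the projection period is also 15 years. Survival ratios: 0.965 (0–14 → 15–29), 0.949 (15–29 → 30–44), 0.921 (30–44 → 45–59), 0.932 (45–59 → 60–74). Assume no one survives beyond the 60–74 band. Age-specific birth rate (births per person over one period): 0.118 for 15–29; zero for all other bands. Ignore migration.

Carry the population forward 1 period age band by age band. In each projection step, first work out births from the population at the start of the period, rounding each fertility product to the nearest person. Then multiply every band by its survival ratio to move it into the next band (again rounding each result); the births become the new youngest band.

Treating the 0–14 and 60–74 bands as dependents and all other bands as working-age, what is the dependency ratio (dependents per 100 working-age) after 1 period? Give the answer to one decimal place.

(Bands numbered youngest = 1 to oldest = 5.)
Period 1.
Births: 11100 * 0.118 = 1310
Band 2: 6800 * 0.965 = 6562
Band 3: 11100 * 0.949 = 10534
Band 4: 8600 * 0.921 = 7921
Band 5: 10500 * 0.932 = 9786
Giving 1310 / 6562 / 10534 / 7921 / 9786.
Dependents (band 0–14 + band 60–74) = 1310 + 9786 = 11096; working-age = 25017; ratio = 11096/25017 × 100 = 44.4

44.4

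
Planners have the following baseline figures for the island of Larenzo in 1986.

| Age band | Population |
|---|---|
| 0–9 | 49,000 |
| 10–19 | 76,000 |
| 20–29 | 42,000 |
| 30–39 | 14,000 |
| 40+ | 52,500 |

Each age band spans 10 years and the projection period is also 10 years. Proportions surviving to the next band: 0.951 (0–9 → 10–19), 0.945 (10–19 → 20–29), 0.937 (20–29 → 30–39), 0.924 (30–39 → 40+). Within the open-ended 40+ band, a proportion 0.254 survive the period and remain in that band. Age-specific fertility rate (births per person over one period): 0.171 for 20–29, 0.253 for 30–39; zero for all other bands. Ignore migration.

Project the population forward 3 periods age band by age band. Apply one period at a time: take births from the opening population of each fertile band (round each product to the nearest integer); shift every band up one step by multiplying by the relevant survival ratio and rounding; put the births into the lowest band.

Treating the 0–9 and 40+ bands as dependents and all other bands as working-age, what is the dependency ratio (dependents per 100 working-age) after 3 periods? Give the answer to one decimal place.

Period 1:
Births: 42000 × 0.171 = 7182 ; 14000 × 0.253 = 3542 → 10724
10–19: 49000 × 0.951 = 46599
20–29: 76000 × 0.945 = 71820
30–39: 42000 × 0.937 = 39354
40+: 14000 × 0.924 + 52500 × 0.254 = 12936 + 13335 = 26271
Population now: 0–9=10724, 10–19=46599, 20–29=71820, 30–39=39354, 40+=26271
Period 2:
Births: 71820 × 0.171 = 12281 ; 39354 × 0.253 = 9957 → 22238
10–19: 10724 × 0.951 = 10199
20–29: 46599 × 0.945 = 44036
30–39: 71820 × 0.937 = 67295
40+: 39354 × 0.924 + 26271 × 0.254 = 36363 + 6673 = 43036
Population now: 0–9=22238, 10–19=10199, 20–29=44036, 30–39=67295, 40+=43036
Period 3:
Births: 44036 × 0.171 = 7530 ; 67295 × 0.253 = 17026 → 24556
10–19: 22238 × 0.951 = 21148
20–29: 10199 × 0.945 = 9638
30–39: 44036 × 0.937 = 41262
40+: 67295 × 0.924 + 43036 × 0.254 = 62181 + 10931 = 73112
Population now: 0–9=24556, 10–19=21148, 20–29=9638, 30–39=41262, 40+=73112
Dependents (band 0–9 + band 40+) = 24556 + 73112 = 97668; working-age = 72048; ratio = 97668/72048 × 100 = 135.6

135.6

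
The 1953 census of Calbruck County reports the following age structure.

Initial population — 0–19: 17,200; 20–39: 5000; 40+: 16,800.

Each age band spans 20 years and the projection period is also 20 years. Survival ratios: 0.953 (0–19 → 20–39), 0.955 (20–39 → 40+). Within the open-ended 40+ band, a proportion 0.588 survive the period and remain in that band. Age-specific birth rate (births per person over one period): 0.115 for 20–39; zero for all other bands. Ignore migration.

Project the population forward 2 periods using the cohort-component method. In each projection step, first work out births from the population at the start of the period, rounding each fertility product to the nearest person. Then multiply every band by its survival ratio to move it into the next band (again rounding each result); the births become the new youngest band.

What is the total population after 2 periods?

26703

After projecting period 1:
Births: 5000 × 0.115 = 575
20–39: 17200 × 0.953 = 16392
40+: 5000 × 0.955 + 16800 × 0.588 = 4775 + 9878 = 14653
End of period: [575, 16392, 14653]
After projecting period 2:
Births: 16392 × 0.115 = 1885
20–39: 575 × 0.953 = 548
40+: 16392 × 0.955 + 14653 × 0.588 = 15654 + 8616 = 24270
End of period: [1885, 548, 24270]
Total after period 2: 1885 + 548 + 24270 = 26703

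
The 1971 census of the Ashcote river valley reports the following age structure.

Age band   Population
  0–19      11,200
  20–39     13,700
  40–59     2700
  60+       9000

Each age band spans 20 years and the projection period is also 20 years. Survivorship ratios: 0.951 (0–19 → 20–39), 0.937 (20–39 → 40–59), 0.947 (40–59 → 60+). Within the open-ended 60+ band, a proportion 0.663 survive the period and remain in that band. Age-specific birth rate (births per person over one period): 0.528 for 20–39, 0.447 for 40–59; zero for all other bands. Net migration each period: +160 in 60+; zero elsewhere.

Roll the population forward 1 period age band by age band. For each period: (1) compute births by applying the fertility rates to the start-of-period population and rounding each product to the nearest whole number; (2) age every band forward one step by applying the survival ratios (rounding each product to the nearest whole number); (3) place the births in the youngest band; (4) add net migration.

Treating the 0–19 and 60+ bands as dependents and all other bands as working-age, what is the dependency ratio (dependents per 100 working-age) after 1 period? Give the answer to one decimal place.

(Bands numbered youngest = 1 to oldest = 4.)
Period 1:
Births: 13700 × 0.528 = 7234  |  2700 × 0.447 = 1207 — total 8441
Band 2: 11200 × 0.951 = 10651
Band 3: 13700 × 0.937 = 12837
Band 4: 2700 × 0.947 + 9000 × 0.663 = 2557 + 5967 = 8524
Net migration: Band 4 + 160 → 8684
Population now: 0–19=8441, 20–39=10651, 40–59=12837, 60+=8684
Dependents (band 0–19 + band 60+) = 8441 + 8684 = 17125; working-age = 23488; ratio = 17125/23488 × 100 = 72.9

72.9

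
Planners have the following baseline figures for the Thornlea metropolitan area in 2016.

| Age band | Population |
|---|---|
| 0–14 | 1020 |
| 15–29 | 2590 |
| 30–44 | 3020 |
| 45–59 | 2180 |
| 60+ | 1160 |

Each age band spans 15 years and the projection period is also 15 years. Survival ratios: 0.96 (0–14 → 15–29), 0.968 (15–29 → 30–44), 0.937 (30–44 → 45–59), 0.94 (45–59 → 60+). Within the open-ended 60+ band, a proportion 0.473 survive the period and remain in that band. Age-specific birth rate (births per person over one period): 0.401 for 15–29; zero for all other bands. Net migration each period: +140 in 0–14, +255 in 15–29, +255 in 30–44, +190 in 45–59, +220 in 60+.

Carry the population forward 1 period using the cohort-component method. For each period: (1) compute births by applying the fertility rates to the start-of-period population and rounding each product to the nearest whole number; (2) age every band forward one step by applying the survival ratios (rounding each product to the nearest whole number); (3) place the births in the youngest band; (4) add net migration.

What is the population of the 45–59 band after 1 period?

3020

— Period 1 —
Births: 2590 * 0.401 = 1039
15–29: 1020 * 0.96 = 979
30–44: 2590 * 0.968 = 2507
45–59: 3020 * 0.937 = 2830
60+: 2180 * 0.94 + 1160 * 0.473 = 2049 + 549 = 2598
Net migration: 0–14 + 140 → 1179; 15–29 + 255 → 1234; 30–44 + 255 → 2762; 45–59 + 190 → 3020; 60+ + 220 → 2818
→ [1179, 1234, 2762, 3020, 2818]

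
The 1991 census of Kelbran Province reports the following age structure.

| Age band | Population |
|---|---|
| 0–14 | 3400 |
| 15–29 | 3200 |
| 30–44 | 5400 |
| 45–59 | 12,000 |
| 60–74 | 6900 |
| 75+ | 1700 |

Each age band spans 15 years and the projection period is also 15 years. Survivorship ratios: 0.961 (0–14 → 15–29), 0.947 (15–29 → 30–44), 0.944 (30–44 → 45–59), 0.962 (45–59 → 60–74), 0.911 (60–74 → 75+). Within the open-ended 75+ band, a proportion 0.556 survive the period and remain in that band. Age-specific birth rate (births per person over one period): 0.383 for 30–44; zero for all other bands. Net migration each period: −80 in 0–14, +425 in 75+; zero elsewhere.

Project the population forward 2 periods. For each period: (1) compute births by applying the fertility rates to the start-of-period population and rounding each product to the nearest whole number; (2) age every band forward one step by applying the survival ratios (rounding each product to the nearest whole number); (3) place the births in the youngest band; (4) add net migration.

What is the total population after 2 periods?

[period 1]
Births: 5400 × 0.383 = 2068
15–29: 3400 × 0.961 = 3267
30–44: 3200 × 0.947 = 3030
45–59: 5400 × 0.944 = 5098
60–74: 12000 × 0.962 = 11544
75+: 6900 × 0.911 + 1700 × 0.556 = 6286 + 945 = 7231
Net migration: 0–14 − 80 → 1988; 75+ + 425 → 7656
→ [1988, 3267, 3030, 5098, 11544, 7656]
[period 2]
Births: 3030 × 0.383 = 1160
15–29: 1988 × 0.961 = 1910
30–44: 3267 × 0.947 = 3094
45–59: 3030 × 0.944 = 2860
60–74: 5098 × 0.962 = 4904
75+: 11544 × 0.911 + 7656 × 0.556 = 10517 + 4257 = 14774
Net migration: 0–14 − 80 → 1080; 75+ + 425 → 15199
→ [1080, 1910, 3094, 2860, 4904, 15199]
Total after period 2: 1080 + 1910 + 3094 + 2860 + 4904 + 15199 = 29047

29047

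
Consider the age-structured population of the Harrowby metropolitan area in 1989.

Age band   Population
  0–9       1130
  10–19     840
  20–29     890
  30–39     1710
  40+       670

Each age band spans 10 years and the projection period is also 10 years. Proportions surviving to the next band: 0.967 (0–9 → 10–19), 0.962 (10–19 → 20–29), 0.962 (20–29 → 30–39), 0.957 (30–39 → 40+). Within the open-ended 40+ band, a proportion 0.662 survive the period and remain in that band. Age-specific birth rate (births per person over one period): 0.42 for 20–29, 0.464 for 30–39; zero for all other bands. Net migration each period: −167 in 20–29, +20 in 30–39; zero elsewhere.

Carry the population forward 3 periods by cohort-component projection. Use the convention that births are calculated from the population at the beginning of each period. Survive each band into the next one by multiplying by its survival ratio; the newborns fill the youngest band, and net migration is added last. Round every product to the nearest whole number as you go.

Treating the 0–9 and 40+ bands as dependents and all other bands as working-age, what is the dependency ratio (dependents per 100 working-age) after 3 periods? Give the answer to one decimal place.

Period 1.
Births: 890 × 0.42 = 374 ; 1710 × 0.464 = 793 — total 1167
10–19: 1130 × 0.967 = 1093
20–29: 840 × 0.962 = 808
30–39: 890 × 0.962 = 856
40+: 1710 × 0.957 + 670 × 0.662 = 1636 + 444 = 2080
Net migration: 20–29 − 167 → 641; 30–39 + 20 → 876
Giving 1167 / 1093 / 641 / 876 / 2080.
Period 2.
Births: 641 × 0.42 = 269 ; 876 × 0.464 = 406 — total 675
10–19: 1167 × 0.967 = 1128
20–29: 1093 × 0.962 = 1051
30–39: 641 × 0.962 = 617
40+: 876 × 0.957 + 2080 × 0.662 = 838 + 1377 = 2215
Net migration: 20–29 − 167 → 884; 30–39 + 20 → 637
Giving 675 / 1128 / 884 / 637 / 2215.
Period 3.
Births: 884 × 0.42 = 371 ; 637 × 0.464 = 296 — total 667
10–19: 675 × 0.967 = 653
20–29: 1128 × 0.962 = 1085
30–39: 884 × 0.962 = 850
40+: 637 × 0.957 + 2215 × 0.662 = 610 + 1466 = 2076
Net migration: 20–29 − 167 → 918; 30–39 + 20 → 870
Giving 667 / 653 / 918 / 870 / 2076.
Dependents (band 0–9 + band 40+) = 667 + 2076 = 2743; working-age = 2441; ratio = 2743/2441 × 100 = 112.4

112.4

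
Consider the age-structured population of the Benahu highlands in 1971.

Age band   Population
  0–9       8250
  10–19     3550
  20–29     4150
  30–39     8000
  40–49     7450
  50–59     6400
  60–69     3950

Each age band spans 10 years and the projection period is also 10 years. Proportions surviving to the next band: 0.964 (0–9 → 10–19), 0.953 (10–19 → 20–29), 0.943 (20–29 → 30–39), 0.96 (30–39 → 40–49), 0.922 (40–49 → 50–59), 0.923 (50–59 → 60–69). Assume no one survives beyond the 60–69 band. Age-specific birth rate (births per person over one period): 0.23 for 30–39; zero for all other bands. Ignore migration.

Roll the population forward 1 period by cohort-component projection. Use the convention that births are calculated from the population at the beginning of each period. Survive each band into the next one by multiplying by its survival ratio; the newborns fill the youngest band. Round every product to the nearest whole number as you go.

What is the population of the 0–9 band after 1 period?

Numbering the bands 1..7 from youngest to oldest:
— Period 1 —
Births: 8000 × 0.23 = 1840
Band 2: 8250 × 0.964 = 7953
Band 3: 3550 × 0.953 = 3383
Band 4: 4150 × 0.943 = 3913
Band 5: 8000 × 0.96 = 7680
Band 6: 7450 × 0.922 = 6869
Band 7: 6400 × 0.923 = 5907
End of period: [1840, 7953, 3383, 3913, 7680, 6869, 5907]

1840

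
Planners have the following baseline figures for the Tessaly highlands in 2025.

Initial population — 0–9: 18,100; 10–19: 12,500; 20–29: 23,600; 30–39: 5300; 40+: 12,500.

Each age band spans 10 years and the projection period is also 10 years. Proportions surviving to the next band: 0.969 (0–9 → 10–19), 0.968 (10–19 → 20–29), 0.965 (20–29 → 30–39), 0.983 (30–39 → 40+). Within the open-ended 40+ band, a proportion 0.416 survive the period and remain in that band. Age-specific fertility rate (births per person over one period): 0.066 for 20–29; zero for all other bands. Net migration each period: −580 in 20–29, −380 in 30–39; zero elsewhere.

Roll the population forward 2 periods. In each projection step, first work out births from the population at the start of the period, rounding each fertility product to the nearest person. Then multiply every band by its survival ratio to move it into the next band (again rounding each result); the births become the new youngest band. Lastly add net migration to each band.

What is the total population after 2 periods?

55749

Period 1:
Births: 23600 × 0.066 = 1558
10–19: 18100 × 0.969 = 17539
20–29: 12500 × 0.968 = 12100
30–39: 23600 × 0.965 = 22774
40+: 5300 × 0.983 + 12500 × 0.416 = 5210 + 5200 = 10410
Net migration: 20–29 − 580 → 11520; 30–39 − 380 → 22394
Giving 1558 / 17539 / 11520 / 22394 / 10410.
Period 2:
Births: 11520 × 0.066 = 760
10–19: 1558 × 0.969 = 1510
20–29: 17539 × 0.968 = 16978
30–39: 11520 × 0.965 = 11117
40+: 22394 × 0.983 + 10410 × 0.416 = 22013 + 4331 = 26344
Net migration: 20–29 − 580 → 16398; 30–39 − 380 → 10737
Giving 760 / 1510 / 16398 / 10737 / 26344.
Total after period 2: 760 + 1510 + 16398 + 10737 + 26344 = 55749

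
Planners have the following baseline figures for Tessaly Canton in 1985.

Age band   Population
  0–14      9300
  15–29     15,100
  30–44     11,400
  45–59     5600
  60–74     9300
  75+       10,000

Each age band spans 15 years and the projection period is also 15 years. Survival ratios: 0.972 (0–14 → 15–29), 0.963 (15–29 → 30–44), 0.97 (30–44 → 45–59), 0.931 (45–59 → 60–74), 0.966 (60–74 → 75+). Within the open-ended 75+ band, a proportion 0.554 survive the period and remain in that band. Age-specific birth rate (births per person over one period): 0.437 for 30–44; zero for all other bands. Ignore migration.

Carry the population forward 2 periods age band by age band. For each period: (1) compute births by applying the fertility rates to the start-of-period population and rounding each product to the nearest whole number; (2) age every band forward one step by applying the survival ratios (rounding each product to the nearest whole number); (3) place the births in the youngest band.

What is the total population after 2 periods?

Numbering the groups 1..6 from youngest to oldest:
[period 1]
Births: 11400 × 0.437 = 4982
Group 2: 9300 × 0.972 = 9040
Group 3: 15100 × 0.963 = 14541
Group 4: 11400 × 0.97 = 11058
Group 5: 5600 × 0.931 = 5214
Group 6: 9300 × 0.966 + 10000 × 0.554 = 8984 + 5540 = 14524
End of period: [4982, 9040, 14541, 11058, 5214, 14524]
[period 2]
Births: 14541 × 0.437 = 6354
Group 2: 4982 × 0.972 = 4843
Group 3: 9040 × 0.963 = 8706
Group 4: 14541 × 0.97 = 14105
Group 5: 11058 × 0.931 = 10295
Group 6: 5214 × 0.966 + 14524 × 0.554 = 5037 + 8046 = 13083
End of period: [6354, 4843, 8706, 14105, 10295, 13083]
Total after period 2: 6354 + 4843 + 8706 + 14105 + 10295 + 13083 = 57386

57386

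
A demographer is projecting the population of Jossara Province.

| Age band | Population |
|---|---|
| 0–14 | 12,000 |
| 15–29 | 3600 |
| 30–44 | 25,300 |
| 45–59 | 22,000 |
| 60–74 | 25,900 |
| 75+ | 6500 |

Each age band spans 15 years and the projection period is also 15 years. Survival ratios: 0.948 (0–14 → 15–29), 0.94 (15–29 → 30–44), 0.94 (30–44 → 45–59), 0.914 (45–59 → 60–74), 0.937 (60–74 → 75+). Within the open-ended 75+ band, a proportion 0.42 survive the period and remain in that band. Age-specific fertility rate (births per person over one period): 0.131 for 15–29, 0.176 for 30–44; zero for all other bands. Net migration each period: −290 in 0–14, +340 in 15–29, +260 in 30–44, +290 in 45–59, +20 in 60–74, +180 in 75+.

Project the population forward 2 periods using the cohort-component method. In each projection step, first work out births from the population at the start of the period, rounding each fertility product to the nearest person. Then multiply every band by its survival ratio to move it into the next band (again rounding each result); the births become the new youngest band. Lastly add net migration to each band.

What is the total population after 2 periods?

74085

Period 1.
Births: 3600 × 0.131 = 472  |  25300 × 0.176 = 4453 — total 4925
15–29: 12000 × 0.948 = 11376
30–44: 3600 × 0.94 = 3384
45–59: 25300 × 0.94 = 23782
60–74: 22000 × 0.914 = 20108
75+: 25900 × 0.937 + 6500 × 0.42 = 24268 + 2730 = 26998
Net migration: 0–14 − 290 → 4635; 15–29 + 340 → 11716; 30–44 + 260 → 3644; 45–59 + 290 → 24072; 60–74 + 20 → 20128; 75+ + 180 → 27178
End of period: [4635, 11716, 3644, 24072, 20128, 27178]
Period 2.
Births: 11716 × 0.131 = 1535  |  3644 × 0.176 = 641 — total 2176
15–29: 4635 × 0.948 = 4394
30–44: 11716 × 0.94 = 11013
45–59: 3644 × 0.94 = 3425
60–74: 24072 × 0.914 = 22002
75+: 20128 × 0.937 + 27178 × 0.42 = 18860 + 11415 = 30275
Net migration: 0–14 − 290 → 1886; 15–29 + 340 → 4734; 30–44 + 260 → 11273; 45–59 + 290 → 3715; 60–74 + 20 → 22022; 75+ + 180 → 30455
End of period: [1886, 4734, 11273, 3715, 22022, 30455]
Total after period 2: 1886 + 4734 + 11273 + 3715 + 22022 + 30455 = 74085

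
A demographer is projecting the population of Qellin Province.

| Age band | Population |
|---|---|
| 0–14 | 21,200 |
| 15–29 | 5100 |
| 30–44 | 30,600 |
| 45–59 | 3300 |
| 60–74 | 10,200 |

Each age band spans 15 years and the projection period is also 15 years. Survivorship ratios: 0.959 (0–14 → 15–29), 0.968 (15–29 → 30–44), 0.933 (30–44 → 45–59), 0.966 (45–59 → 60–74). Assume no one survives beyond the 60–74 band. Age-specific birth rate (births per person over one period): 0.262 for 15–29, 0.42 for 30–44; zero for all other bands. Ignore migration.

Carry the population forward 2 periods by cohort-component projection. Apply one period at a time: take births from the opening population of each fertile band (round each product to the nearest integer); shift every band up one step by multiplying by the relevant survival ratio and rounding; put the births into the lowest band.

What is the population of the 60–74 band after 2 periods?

27579

Call the bands 1 to 5, youngest first.
[period 1]
Births: 5100 × 0.262 = 1336  |  30600 × 0.42 = 12852 — total 14188
Band 2: 21200 × 0.959 = 20331
Band 3: 5100 × 0.968 = 4937
Band 4: 30600 × 0.933 = 28550
Band 5: 3300 × 0.966 = 3188
→ [14188, 20331, 4937, 28550, 3188]
[period 2]
Births: 20331 × 0.262 = 5327  |  4937 × 0.42 = 2074 — total 7401
Band 2: 14188 × 0.959 = 13606
Band 3: 20331 × 0.968 = 19680
Band 4: 4937 × 0.933 = 4606
Band 5: 28550 × 0.966 = 27579
→ [7401, 13606, 19680, 4606, 27579]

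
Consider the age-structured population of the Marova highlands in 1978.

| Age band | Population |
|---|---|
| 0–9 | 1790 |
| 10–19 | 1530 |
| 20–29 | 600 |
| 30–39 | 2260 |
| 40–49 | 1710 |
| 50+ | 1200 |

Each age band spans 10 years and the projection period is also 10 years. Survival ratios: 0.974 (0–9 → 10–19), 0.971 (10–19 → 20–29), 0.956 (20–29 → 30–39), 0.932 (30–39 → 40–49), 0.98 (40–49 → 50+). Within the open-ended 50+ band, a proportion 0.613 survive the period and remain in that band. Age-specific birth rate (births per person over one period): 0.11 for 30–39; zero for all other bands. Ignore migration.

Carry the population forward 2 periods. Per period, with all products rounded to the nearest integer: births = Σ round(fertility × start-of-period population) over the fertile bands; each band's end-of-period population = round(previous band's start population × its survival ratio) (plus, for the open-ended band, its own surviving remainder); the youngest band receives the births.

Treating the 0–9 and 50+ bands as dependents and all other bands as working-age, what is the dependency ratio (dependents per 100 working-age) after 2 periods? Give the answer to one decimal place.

Numbering the bands 1..6 from youngest to oldest:
After projecting period 1:
Births: 2260 × 0.11 = 249
Band 2: 1790 × 0.974 = 1743
Band 3: 1530 × 0.971 = 1486
Band 4: 600 × 0.956 = 574
Band 5: 2260 × 0.932 = 2106
Band 6: 1710 × 0.98 + 1200 × 0.613 = 1676 + 736 = 2412
→ [249, 1743, 1486, 574, 2106, 2412]
After projecting period 2:
Births: 574 × 0.11 = 63
Band 2: 249 × 0.974 = 243
Band 3: 1743 × 0.971 = 1692
Band 4: 1486 × 0.956 = 1421
Band 5: 574 × 0.932 = 535
Band 6: 2106 × 0.98 + 2412 × 0.613 = 2064 + 1479 = 3543
→ [63, 243, 1692, 1421, 535, 3543]
Dependents (band 0–9 + band 50+) = 63 + 3543 = 3606; working-age = 3891; ratio = 3606/3891 × 100 = 92.7

92.7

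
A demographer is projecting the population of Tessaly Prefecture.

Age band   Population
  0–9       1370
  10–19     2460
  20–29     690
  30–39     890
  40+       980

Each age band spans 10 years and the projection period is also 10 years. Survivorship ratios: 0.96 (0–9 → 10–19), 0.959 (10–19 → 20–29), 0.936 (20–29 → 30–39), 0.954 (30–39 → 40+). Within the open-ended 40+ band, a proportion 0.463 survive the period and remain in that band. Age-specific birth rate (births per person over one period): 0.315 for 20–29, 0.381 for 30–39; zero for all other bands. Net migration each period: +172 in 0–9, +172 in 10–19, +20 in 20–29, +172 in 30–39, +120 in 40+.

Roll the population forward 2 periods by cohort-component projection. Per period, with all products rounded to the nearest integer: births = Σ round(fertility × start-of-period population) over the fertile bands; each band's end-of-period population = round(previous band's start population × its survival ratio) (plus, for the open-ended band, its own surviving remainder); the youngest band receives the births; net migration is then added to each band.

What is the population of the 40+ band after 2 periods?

1559

Let group 1 be 0–9 through group 5 = 40+.
Period 1.
Births: 690 × 0.315 = 217 ; 890 × 0.381 = 339 — total 556
Group 2: 1370 × 0.96 = 1315
Group 3: 2460 × 0.959 = 2359
Group 4: 690 × 0.936 = 646
Group 5: 890 × 0.954 + 980 × 0.463 = 849 + 454 = 1303
Net migration: Group 1 + 172 → 728; Group 2 + 172 → 1487; Group 3 + 20 → 2379; Group 4 + 172 → 818; Group 5 + 120 → 1423
→ [728, 1487, 2379, 818, 1423]
Period 2.
Births: 2379 × 0.315 = 749 ; 818 × 0.381 = 312 — total 1061
Group 2: 728 × 0.96 = 699
Group 3: 1487 × 0.959 = 1426
Group 4: 2379 × 0.936 = 2227
Group 5: 818 × 0.954 + 1423 × 0.463 = 780 + 659 = 1439
Net migration: Group 1 + 172 → 1233; Group 2 + 172 → 871; Group 3 + 20 → 1446; Group 4 + 172 → 2399; Group 5 + 120 → 1559
→ [1233, 871, 1446, 2399, 1559]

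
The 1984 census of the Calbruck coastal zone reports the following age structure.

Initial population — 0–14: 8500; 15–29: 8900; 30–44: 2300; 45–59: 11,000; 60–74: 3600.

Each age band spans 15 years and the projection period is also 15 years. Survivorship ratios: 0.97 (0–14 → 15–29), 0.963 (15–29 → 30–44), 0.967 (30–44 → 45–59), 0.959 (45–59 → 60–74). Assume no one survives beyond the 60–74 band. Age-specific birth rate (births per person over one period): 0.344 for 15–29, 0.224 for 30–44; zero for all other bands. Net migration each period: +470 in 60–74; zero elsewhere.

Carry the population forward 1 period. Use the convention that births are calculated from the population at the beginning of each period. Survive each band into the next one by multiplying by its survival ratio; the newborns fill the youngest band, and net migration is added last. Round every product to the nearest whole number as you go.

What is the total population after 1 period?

Call the bands 1 to 5, youngest first.
Period 1.
Births: 8900 × 0.344 = 3062 ; 2300 × 0.224 = 515 → 3577
Band 2: 8500 × 0.97 = 8245
Band 3: 8900 × 0.963 = 8571
Band 4: 2300 × 0.967 = 2224
Band 5: 11000 × 0.959 = 10549
Net migration: Band 5 + 470 → 11019
→ [3577, 8245, 8571, 2224, 11019]
Total after period 1: 3577 + 8245 + 8571 + 2224 + 11019 = 33636

33636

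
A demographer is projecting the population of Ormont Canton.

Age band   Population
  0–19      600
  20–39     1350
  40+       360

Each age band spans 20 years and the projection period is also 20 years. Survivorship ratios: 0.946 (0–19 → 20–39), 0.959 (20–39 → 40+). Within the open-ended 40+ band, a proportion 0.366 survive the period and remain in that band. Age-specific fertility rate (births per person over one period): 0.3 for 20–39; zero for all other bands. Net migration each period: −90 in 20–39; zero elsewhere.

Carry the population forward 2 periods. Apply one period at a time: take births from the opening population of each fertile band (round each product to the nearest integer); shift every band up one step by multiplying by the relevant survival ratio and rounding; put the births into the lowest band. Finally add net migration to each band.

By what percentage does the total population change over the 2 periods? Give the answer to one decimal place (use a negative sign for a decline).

Let group 1 be 0–19 through group 3 = 40+.
Period 1.
Births: 1350 * 0.3 = 405
Group 2: 600 * 0.946 = 568
Group 3: 1350 * 0.959 + 360 * 0.366 = 1295 + 132 = 1427
Net migration: Group 2 − 90 → 478
→ [405, 478, 1427]
Period 2.
Births: 478 * 0.3 = 143
Group 2: 405 * 0.946 = 383
Group 3: 478 * 0.959 + 1427 * 0.366 = 458 + 522 = 980
Net migration: Group 2 − 90 → 293
→ [143, 293, 980]
Total: 2310 → 1416; change = -894; percentage change = -38.7%

-38.7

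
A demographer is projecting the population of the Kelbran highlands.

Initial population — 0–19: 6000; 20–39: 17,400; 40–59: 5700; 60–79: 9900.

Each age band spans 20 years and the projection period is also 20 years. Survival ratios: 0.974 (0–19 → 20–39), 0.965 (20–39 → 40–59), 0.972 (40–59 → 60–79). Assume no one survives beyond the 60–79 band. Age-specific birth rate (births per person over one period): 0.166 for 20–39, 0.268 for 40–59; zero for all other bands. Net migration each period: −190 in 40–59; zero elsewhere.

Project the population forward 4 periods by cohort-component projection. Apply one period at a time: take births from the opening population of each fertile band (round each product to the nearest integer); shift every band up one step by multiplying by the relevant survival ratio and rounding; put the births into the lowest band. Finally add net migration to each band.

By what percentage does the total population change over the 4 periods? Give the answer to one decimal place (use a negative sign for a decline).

-67.2

— Period 1 —
Births: 17400 × 0.166 = 2888 ; 5700 × 0.268 = 1528 ⇒ total 4416
20–39: 6000 × 0.974 = 5844
40–59: 17400 × 0.965 = 16791
60–79: 5700 × 0.972 = 5540
Net migration: 40–59 − 190 → 16601
End of period: [4416, 5844, 16601, 5540]
— Period 2 —
Births: 5844 × 0.166 = 970 ; 16601 × 0.268 = 4449 ⇒ total 5419
20–39: 4416 × 0.974 = 4301
40–59: 5844 × 0.965 = 5639
60–79: 16601 × 0.972 = 16136
Net migration: 40–59 − 190 → 5449
End of period: [5419, 4301, 5449, 16136]
— Period 3 —
Births: 4301 × 0.166 = 714 ; 5449 × 0.268 = 1460 ⇒ total 2174
20–39: 5419 × 0.974 = 5278
40–59: 4301 × 0.965 = 4150
60–79: 5449 × 0.972 = 5296
Net migration: 40–59 − 190 → 3960
End of period: [2174, 5278, 3960, 5296]
— Period 4 —
Births: 5278 × 0.166 = 876 ; 3960 × 0.268 = 1061 ⇒ total 1937
20–39: 2174 × 0.974 = 2117
40–59: 5278 × 0.965 = 5093
60–79: 3960 × 0.972 = 3849
Net migration: 40–59 − 190 → 4903
End of period: [1937, 2117, 4903, 3849]
Total: 39000 → 12806; change = -26194; percentage change = -67.2%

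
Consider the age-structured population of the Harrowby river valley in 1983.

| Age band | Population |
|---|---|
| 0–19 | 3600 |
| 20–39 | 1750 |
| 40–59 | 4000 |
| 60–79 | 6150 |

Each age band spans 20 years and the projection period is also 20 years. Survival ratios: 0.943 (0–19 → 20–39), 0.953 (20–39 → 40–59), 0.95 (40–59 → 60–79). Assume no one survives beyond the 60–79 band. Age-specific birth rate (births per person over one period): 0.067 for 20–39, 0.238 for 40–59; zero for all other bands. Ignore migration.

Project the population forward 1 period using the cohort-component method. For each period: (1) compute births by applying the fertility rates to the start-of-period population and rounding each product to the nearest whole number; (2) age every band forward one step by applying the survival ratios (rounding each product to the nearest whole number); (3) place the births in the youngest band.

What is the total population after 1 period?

After projecting period 1:
Births: 1750 × 0.067 = 117 ; 4000 × 0.238 = 952 ⇒ total 1069
20–39: 3600 × 0.943 = 3395
40–59: 1750 × 0.953 = 1668
60–79: 4000 × 0.95 = 3800
End of period: [1069, 3395, 1668, 3800]
Total after period 1: 1069 + 3395 + 1668 + 3800 = 9932

9932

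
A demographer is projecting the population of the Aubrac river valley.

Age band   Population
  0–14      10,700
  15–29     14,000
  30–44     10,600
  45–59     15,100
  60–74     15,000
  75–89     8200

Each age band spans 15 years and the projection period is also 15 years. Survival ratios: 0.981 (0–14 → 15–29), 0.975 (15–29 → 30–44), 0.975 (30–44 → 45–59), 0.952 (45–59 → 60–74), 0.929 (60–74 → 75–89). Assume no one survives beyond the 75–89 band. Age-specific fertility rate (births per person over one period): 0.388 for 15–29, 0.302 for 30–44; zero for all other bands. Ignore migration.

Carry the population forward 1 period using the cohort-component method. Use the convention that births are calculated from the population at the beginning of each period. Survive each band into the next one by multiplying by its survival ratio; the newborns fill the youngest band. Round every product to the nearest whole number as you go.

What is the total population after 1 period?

After projecting period 1:
Births: 14000 * 0.388 = 5432, 10600 * 0.302 = 3201 ⇒ total 8633
15–29: 10700 * 0.981 = 10497
30–44: 14000 * 0.975 = 13650
45–59: 10600 * 0.975 = 10335
60–74: 15100 * 0.952 = 14375
75–89: 15000 * 0.929 = 13935
Population now: 0–14=8633, 15–29=10497, 30–44=13650, 45–59=10335, 60–74=14375, 75–89=13935
Total after period 1: 8633 + 10497 + 13650 + 10335 + 14375 + 13935 = 71425

71425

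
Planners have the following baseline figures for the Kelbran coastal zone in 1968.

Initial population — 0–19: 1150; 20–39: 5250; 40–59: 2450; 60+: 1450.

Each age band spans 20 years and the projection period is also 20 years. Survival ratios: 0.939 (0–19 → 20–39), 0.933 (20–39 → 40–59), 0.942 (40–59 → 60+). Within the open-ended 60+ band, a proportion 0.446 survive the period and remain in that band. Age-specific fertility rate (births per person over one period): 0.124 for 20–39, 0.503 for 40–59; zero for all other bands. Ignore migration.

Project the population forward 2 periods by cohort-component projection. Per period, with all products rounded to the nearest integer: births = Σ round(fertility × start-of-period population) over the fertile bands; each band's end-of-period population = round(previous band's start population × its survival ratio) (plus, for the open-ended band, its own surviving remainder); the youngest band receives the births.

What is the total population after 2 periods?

Numbering the groups 1..4 from youngest to oldest:
Period 1:
Births: 5250 * 0.124 = 651 ; 2450 * 0.503 = 1232 → 1883
Group 2: 1150 * 0.939 = 1080
Group 3: 5250 * 0.933 = 4898
Group 4: 2450 * 0.942 + 1450 * 0.446 = 2308 + 647 = 2955
Giving 1883 / 1080 / 4898 / 2955.
Period 2:
Births: 1080 * 0.124 = 134 ; 4898 * 0.503 = 2464 → 2598
Group 2: 1883 * 0.939 = 1768
Group 3: 1080 * 0.933 = 1008
Group 4: 4898 * 0.942 + 2955 * 0.446 = 4614 + 1318 = 5932
Giving 2598 / 1768 / 1008 / 5932.
Total after period 2: 2598 + 1768 + 1008 + 5932 = 11306

11306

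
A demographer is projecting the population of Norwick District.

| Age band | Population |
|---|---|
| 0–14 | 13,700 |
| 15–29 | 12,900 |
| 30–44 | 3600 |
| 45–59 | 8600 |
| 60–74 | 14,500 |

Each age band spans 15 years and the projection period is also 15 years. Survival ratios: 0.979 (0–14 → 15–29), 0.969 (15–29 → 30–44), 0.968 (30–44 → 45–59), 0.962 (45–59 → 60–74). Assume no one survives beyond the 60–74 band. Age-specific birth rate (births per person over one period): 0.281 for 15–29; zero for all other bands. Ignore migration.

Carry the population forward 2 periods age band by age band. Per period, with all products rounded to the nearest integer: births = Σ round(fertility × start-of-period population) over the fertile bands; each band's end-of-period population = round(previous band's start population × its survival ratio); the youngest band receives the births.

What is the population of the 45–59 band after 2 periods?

Call the groups 1 to 5, youngest first.
— Period 1 —
Births: 12900 * 0.281 = 3625
Group 2: 13700 * 0.979 = 13412
Group 3: 12900 * 0.969 = 12500
Group 4: 3600 * 0.968 = 3485
Group 5: 8600 * 0.962 = 8273
→ [3625, 13412, 12500, 3485, 8273]
— Period 2 —
Births: 13412 * 0.281 = 3769
Group 2: 3625 * 0.979 = 3549
Group 3: 13412 * 0.969 = 12996
Group 4: 12500 * 0.968 = 12100
Group 5: 3485 * 0.962 = 3353
→ [3769, 3549, 12996, 12100, 3353]

12100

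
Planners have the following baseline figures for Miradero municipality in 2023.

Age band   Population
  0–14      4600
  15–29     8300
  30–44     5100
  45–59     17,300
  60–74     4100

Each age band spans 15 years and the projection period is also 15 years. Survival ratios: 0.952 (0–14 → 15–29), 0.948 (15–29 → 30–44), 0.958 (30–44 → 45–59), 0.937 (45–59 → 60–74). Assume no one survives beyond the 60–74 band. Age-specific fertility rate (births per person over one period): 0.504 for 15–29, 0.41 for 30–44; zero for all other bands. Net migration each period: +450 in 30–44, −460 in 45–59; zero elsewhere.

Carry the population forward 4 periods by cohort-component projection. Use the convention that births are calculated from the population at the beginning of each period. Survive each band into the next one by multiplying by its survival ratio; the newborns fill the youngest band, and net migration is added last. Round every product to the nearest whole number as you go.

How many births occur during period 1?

Numbering the bands 1..5 from youngest to oldest:
[period 1]
Births: 8300 × 0.504 = 4183, 5100 × 0.41 = 2091 → 6274
Band 2: 4600 × 0.952 = 4379
Band 3: 8300 × 0.948 = 7868
Band 4: 5100 × 0.958 = 4886
Band 5: 17300 × 0.937 = 16210
Net migration: Band 3 + 450 → 8318; Band 4 − 460 → 4426
End of period: [6274, 4379, 8318, 4426, 16210]

6274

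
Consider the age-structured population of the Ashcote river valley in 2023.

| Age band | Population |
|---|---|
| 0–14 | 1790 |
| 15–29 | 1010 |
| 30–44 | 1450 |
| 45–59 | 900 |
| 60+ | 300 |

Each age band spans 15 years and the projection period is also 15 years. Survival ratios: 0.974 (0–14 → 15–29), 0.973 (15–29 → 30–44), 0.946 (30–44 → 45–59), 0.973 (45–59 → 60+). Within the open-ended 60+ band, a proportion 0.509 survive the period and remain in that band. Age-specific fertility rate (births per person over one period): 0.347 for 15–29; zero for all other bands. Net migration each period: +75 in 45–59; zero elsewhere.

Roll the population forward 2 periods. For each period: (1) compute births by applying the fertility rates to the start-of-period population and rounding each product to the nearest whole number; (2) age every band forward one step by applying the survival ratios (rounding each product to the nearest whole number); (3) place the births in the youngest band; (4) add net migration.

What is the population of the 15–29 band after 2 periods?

341

Numbering the bands 1..5 from youngest to oldest:
— Period 1 —
Births: 1010 × 0.347 = 350
Band 2: 1790 × 0.974 = 1743
Band 3: 1010 × 0.973 = 983
Band 4: 1450 × 0.946 = 1372
Band 5: 900 × 0.973 + 300 × 0.509 = 876 + 153 = 1029
Net migration: Band 4 + 75 → 1447
End of period: [350, 1743, 983, 1447, 1029]
— Period 2 —
Births: 1743 × 0.347 = 605
Band 2: 350 × 0.974 = 341
Band 3: 1743 × 0.973 = 1696
Band 4: 983 × 0.946 = 930
Band 5: 1447 × 0.973 + 1029 × 0.509 = 1408 + 524 = 1932
Net migration: Band 4 + 75 → 1005
End of period: [605, 341, 1696, 1005, 1932]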